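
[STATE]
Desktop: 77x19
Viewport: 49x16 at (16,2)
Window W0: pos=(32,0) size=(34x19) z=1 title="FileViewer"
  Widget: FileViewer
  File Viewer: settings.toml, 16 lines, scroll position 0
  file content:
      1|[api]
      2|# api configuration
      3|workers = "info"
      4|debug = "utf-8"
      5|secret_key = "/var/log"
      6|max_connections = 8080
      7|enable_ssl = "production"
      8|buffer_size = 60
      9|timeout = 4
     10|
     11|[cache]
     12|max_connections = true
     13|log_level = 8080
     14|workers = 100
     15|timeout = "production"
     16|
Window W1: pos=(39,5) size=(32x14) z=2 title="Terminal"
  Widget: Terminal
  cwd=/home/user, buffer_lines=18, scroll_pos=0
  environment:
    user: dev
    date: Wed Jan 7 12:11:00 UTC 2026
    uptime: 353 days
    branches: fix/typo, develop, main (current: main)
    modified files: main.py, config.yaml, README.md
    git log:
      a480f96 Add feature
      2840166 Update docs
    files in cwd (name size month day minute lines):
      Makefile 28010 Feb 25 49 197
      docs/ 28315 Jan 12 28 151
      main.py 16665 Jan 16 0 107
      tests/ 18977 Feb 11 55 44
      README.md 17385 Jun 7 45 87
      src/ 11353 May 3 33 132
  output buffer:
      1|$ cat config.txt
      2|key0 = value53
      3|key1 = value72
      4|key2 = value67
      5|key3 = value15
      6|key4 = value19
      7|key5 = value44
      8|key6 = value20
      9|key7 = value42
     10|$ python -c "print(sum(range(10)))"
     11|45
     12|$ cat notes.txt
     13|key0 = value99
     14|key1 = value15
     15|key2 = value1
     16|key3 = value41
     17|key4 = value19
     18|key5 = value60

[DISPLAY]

                ┠────────────────────────────────
                ┃[api]                          ▲
                ┃# api configuration            █
                ┃worker┏━━━━━━━━━━━━━━━━━━━━━━━━━
                ┃debug ┃ Terminal                
                ┃secret┠─────────────────────────
                ┃max_co┃$ cat config.txt         
                ┃enable┃key0 = value53           
                ┃buffer┃key1 = value72           
                ┃timeou┃key2 = value67           
                ┃      ┃key3 = value15           
                ┃[cache┃key4 = value19           
                ┃max_co┃key5 = value44           
                ┃log_le┃key6 = value20           
                ┃worker┃key7 = value42           
                ┃timeou┃$ python -c "print(sum(ra


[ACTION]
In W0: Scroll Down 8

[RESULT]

                ┠────────────────────────────────
                ┃# api configuration            ▲
                ┃workers = "info"               ░
                ┃debug ┏━━━━━━━━━━━━━━━━━━━━━━━━━
                ┃secret┃ Terminal                
                ┃max_co┠─────────────────────────
                ┃enable┃$ cat config.txt         
                ┃buffer┃key0 = value53           
                ┃timeou┃key1 = value72           
                ┃      ┃key2 = value67           
                ┃[cache┃key3 = value15           
                ┃max_co┃key4 = value19           
                ┃log_le┃key5 = value44           
                ┃worker┃key6 = value20           
                ┃timeou┃key7 = value42           
                ┃      ┃$ python -c "print(sum(ra


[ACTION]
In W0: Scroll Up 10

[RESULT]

                ┠────────────────────────────────
                ┃[api]                          ▲
                ┃# api configuration            █
                ┃worker┏━━━━━━━━━━━━━━━━━━━━━━━━━
                ┃debug ┃ Terminal                
                ┃secret┠─────────────────────────
                ┃max_co┃$ cat config.txt         
                ┃enable┃key0 = value53           
                ┃buffer┃key1 = value72           
                ┃timeou┃key2 = value67           
                ┃      ┃key3 = value15           
                ┃[cache┃key4 = value19           
                ┃max_co┃key5 = value44           
                ┃log_le┃key6 = value20           
                ┃worker┃key7 = value42           
                ┃timeou┃$ python -c "print(sum(ra


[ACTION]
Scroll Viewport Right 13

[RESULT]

    ┠────────────────────────────────┨           
    ┃[api]                          ▲┃           
    ┃# api configuration            █┃           
    ┃worker┏━━━━━━━━━━━━━━━━━━━━━━━━━━━━━━┓      
    ┃debug ┃ Terminal                     ┃      
    ┃secret┠──────────────────────────────┨      
    ┃max_co┃$ cat config.txt              ┃      
    ┃enable┃key0 = value53                ┃      
    ┃buffer┃key1 = value72                ┃      
    ┃timeou┃key2 = value67                ┃      
    ┃      ┃key3 = value15                ┃      
    ┃[cache┃key4 = value19                ┃      
    ┃max_co┃key5 = value44                ┃      
    ┃log_le┃key6 = value20                ┃      
    ┃worker┃key7 = value42                ┃      
    ┃timeou┃$ python -c "print(sum(range(1┃      


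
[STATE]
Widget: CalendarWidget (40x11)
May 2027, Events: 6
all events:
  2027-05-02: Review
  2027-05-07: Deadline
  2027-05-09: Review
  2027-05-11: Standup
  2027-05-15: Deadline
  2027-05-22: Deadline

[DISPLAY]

                May 2027                
Mo Tu We Th Fr Sa Su                    
                1  2*                   
 3  4  5  6  7*  8  9*                  
10 11* 12 13 14 15* 16                  
17 18 19 20 21 22* 23                   
24 25 26 27 28 29 30                    
31                                      
                                        
                                        
                                        


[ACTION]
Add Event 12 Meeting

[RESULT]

                May 2027                
Mo Tu We Th Fr Sa Su                    
                1  2*                   
 3  4  5  6  7*  8  9*                  
10 11* 12* 13 14 15* 16                 
17 18 19 20 21 22* 23                   
24 25 26 27 28 29 30                    
31                                      
                                        
                                        
                                        


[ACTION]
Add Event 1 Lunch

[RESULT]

                May 2027                
Mo Tu We Th Fr Sa Su                    
                1*  2*                  
 3  4  5  6  7*  8  9*                  
10 11* 12* 13 14 15* 16                 
17 18 19 20 21 22* 23                   
24 25 26 27 28 29 30                    
31                                      
                                        
                                        
                                        


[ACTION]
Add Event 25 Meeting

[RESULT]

                May 2027                
Mo Tu We Th Fr Sa Su                    
                1*  2*                  
 3  4  5  6  7*  8  9*                  
10 11* 12* 13 14 15* 16                 
17 18 19 20 21 22* 23                   
24 25* 26 27 28 29 30                   
31                                      
                                        
                                        
                                        


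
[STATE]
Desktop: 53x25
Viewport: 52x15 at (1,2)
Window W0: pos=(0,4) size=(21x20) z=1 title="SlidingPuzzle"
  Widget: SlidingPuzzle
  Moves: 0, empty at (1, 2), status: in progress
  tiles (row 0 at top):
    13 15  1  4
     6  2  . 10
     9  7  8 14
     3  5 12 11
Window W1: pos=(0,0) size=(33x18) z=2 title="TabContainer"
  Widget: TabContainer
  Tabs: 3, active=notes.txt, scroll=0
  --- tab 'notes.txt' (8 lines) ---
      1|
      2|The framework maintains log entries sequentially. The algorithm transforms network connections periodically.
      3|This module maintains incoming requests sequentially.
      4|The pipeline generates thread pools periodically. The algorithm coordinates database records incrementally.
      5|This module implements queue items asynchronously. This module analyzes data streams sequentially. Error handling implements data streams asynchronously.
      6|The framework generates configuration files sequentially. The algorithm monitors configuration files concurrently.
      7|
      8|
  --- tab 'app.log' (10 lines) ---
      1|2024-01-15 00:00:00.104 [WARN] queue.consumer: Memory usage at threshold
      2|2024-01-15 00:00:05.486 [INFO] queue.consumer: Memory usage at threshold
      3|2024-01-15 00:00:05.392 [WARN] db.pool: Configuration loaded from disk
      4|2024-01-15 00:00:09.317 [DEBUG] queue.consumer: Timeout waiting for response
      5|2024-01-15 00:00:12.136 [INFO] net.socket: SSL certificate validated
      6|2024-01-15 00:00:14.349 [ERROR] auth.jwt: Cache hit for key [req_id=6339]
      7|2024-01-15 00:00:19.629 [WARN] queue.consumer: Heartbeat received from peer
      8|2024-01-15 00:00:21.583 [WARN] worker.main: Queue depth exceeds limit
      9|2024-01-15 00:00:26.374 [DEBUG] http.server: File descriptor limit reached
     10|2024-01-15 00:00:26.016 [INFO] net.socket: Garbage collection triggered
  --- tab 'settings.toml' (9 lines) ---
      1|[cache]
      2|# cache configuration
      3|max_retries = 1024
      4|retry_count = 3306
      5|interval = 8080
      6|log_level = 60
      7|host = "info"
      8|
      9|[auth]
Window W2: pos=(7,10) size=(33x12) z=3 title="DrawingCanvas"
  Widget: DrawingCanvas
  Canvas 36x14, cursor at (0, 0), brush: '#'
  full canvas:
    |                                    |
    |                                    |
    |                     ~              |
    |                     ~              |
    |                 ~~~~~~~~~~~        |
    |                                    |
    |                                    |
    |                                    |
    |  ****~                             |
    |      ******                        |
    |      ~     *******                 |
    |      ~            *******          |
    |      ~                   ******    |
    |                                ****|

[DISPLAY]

───────────────────────────────┨                    
[notes.txt]│ app.log │ settings┃                    
───────────────────────────────┃                    
                               ┃                    
The framework maintains log ent┃                    
This module maintains incoming ┃                    
The pipeline generates thread p┃                    
This module implements queue it┃                    
The fr┏━━━━━━━━━━━━━━━━━━━━━━━━━━━━━━━┓             
      ┃ DrawingCanvas                 ┃             
      ┠───────────────────────────────┨             
      ┃+                              ┃             
      ┃                               ┃             
      ┃                     ~         ┃             
      ┃                     ~         ┃             


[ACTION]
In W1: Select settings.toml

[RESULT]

───────────────────────────────┨                    
 notes.txt │ app.log │[settings┃                    
───────────────────────────────┃                    
[cache]                        ┃                    
# cache configuration          ┃                    
max_retries = 1024             ┃                    
retry_count = 3306             ┃                    
interval = 8080                ┃                    
log_le┏━━━━━━━━━━━━━━━━━━━━━━━━━━━━━━━┓             
host =┃ DrawingCanvas                 ┃             
      ┠───────────────────────────────┨             
[auth]┃+                              ┃             
      ┃                               ┃             
      ┃                     ~         ┃             
      ┃                     ~         ┃             


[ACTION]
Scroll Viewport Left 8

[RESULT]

┠───────────────────────────────┨                   
┃ notes.txt │ app.log │[settings┃                   
┃───────────────────────────────┃                   
┃[cache]                        ┃                   
┃# cache configuration          ┃                   
┃max_retries = 1024             ┃                   
┃retry_count = 3306             ┃                   
┃interval = 8080                ┃                   
┃log_le┏━━━━━━━━━━━━━━━━━━━━━━━━━━━━━━━┓            
┃host =┃ DrawingCanvas                 ┃            
┃      ┠───────────────────────────────┨            
┃[auth]┃+                              ┃            
┃      ┃                               ┃            
┃      ┃                     ~         ┃            
┃      ┃                     ~         ┃            


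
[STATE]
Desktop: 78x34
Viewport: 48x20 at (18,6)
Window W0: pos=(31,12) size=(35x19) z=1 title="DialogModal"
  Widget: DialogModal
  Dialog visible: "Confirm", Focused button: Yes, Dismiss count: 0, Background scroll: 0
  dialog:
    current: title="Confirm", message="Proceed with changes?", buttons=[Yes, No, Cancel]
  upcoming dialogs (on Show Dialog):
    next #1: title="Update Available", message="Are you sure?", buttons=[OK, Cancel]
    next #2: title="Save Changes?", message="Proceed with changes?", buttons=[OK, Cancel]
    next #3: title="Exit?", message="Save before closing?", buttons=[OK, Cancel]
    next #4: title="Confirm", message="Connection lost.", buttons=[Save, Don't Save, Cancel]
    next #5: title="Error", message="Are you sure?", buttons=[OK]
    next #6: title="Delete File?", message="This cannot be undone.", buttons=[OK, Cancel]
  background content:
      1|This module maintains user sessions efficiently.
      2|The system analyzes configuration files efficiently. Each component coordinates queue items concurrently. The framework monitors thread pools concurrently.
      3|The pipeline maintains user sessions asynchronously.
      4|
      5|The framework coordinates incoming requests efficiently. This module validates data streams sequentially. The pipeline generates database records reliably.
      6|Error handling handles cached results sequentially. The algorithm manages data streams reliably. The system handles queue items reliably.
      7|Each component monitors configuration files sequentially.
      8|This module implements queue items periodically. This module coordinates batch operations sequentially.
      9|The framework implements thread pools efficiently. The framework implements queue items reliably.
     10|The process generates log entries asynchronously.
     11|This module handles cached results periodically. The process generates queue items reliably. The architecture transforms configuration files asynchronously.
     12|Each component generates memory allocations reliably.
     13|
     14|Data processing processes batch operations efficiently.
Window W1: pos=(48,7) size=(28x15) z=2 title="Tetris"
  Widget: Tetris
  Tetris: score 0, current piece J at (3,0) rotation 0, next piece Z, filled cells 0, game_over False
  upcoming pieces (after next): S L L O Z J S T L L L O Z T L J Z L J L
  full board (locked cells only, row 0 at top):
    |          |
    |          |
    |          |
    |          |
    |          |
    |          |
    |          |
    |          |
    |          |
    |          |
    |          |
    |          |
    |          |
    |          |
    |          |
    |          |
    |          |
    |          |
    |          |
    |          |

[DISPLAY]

                                                
                              ┏━━━━━━━━━━━━━━━━━
                              ┃ Tetris          
                              ┠─────────────────
                              ┃          │Next: 
                              ┃          │▓▓    
             ┏━━━━━━━━━━━━━━━━┃          │ ▓▓   
             ┃ DialogModal    ┃          │      
             ┠────────────────┃          │      
             ┃This module main┃          │      
             ┃The system analy┃          │Score:
             ┃The pipeline mai┃          │0     
             ┃                ┃          │      
             ┃The framework co┃          │      
             ┃Erro┌───────────┃          │      
             ┃Each│        Con┗━━━━━━━━━━━━━━━━━
             ┃This│ Proceed with changes? │item┃
             ┃The │  [Yes]  No   Cancel   │ad p┃
             ┃The └───────────────────────┘ries┃
             ┃This module handles cached result┃


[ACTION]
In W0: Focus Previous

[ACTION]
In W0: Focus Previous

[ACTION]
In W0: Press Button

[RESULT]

                                                
                              ┏━━━━━━━━━━━━━━━━━
                              ┃ Tetris          
                              ┠─────────────────
                              ┃          │Next: 
                              ┃          │▓▓    
             ┏━━━━━━━━━━━━━━━━┃          │ ▓▓   
             ┃ DialogModal    ┃          │      
             ┠────────────────┃          │      
             ┃This module main┃          │      
             ┃The system analy┃          │Score:
             ┃The pipeline mai┃          │0     
             ┃                ┃          │      
             ┃The framework co┃          │      
             ┃Error handling h┃          │      
             ┃Each component m┗━━━━━━━━━━━━━━━━━
             ┃This module implements queue item┃
             ┃The framework implements thread p┃
             ┃The process generates log entries┃
             ┃This module handles cached result┃


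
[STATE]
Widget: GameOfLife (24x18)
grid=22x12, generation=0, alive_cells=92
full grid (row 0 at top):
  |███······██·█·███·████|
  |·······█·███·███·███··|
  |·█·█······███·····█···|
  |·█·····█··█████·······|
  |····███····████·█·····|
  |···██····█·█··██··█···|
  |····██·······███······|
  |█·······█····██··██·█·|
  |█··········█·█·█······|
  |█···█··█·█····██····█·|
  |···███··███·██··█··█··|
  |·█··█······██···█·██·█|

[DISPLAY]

Gen: 0                  
███······██·█·███·████  
·······█·███·███·███··  
·█·█······███·····█···  
·█·····█··█████·······  
····███····████·█·····  
···██····█·█··██··█···  
····██·······███······  
█·······█····██··██·█·  
█··········█·█·█······  
█···█··█·█····██····█·  
···███··███·██··█··█··  
·█··█······██···█·██·█  
                        
                        
                        
                        
                        


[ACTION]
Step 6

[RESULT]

Gen: 6                  
······█···············  
·····█·█··············  
···█·█················  
···█···█··············  
·····█·█··············  
·············█···██···  
·····█·····██··█······  
··········█······█·█··  
··········██······█···  
············██·█······  
·····███··············  
······················  
                        
                        
                        
                        
                        


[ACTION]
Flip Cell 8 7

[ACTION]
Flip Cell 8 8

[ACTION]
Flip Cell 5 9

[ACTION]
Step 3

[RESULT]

Gen: 9                  
······················  
······················  
······················  
······················  
······················  
········█··███········  
···········███········  
·········█···██·······  
············██········  
········█·············  
······················  
······················  
                        
                        
                        
                        
                        


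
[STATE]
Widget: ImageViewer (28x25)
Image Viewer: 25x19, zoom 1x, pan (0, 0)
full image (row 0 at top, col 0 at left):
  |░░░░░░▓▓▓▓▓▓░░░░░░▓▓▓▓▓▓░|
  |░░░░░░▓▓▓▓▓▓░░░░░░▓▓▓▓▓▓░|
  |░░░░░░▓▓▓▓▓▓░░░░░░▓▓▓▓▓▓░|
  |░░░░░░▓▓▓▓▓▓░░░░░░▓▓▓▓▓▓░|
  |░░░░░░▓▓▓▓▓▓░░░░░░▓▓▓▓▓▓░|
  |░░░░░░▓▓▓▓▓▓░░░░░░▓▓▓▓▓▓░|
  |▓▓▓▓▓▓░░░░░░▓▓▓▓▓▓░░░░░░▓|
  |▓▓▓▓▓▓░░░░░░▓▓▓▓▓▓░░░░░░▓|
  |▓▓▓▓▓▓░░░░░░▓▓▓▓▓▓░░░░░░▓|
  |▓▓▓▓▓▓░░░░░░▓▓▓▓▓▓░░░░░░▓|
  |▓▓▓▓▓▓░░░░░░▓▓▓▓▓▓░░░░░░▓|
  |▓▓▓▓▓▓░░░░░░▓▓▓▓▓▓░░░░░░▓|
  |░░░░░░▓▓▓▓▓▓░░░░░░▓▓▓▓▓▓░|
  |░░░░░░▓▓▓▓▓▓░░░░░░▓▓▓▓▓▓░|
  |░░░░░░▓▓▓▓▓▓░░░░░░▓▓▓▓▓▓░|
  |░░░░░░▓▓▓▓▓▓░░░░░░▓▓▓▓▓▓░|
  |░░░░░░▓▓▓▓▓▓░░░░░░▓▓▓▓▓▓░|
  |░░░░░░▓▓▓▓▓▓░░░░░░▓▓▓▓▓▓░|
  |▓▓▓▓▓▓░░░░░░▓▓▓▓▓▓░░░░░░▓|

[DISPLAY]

░░░░░░▓▓▓▓▓▓░░░░░░▓▓▓▓▓▓░   
░░░░░░▓▓▓▓▓▓░░░░░░▓▓▓▓▓▓░   
░░░░░░▓▓▓▓▓▓░░░░░░▓▓▓▓▓▓░   
░░░░░░▓▓▓▓▓▓░░░░░░▓▓▓▓▓▓░   
░░░░░░▓▓▓▓▓▓░░░░░░▓▓▓▓▓▓░   
░░░░░░▓▓▓▓▓▓░░░░░░▓▓▓▓▓▓░   
▓▓▓▓▓▓░░░░░░▓▓▓▓▓▓░░░░░░▓   
▓▓▓▓▓▓░░░░░░▓▓▓▓▓▓░░░░░░▓   
▓▓▓▓▓▓░░░░░░▓▓▓▓▓▓░░░░░░▓   
▓▓▓▓▓▓░░░░░░▓▓▓▓▓▓░░░░░░▓   
▓▓▓▓▓▓░░░░░░▓▓▓▓▓▓░░░░░░▓   
▓▓▓▓▓▓░░░░░░▓▓▓▓▓▓░░░░░░▓   
░░░░░░▓▓▓▓▓▓░░░░░░▓▓▓▓▓▓░   
░░░░░░▓▓▓▓▓▓░░░░░░▓▓▓▓▓▓░   
░░░░░░▓▓▓▓▓▓░░░░░░▓▓▓▓▓▓░   
░░░░░░▓▓▓▓▓▓░░░░░░▓▓▓▓▓▓░   
░░░░░░▓▓▓▓▓▓░░░░░░▓▓▓▓▓▓░   
░░░░░░▓▓▓▓▓▓░░░░░░▓▓▓▓▓▓░   
▓▓▓▓▓▓░░░░░░▓▓▓▓▓▓░░░░░░▓   
                            
                            
                            
                            
                            
                            


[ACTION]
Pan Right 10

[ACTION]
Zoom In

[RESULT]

░░▓▓▓▓▓▓▓▓▓▓▓▓░░░░░░░░░░░░▓▓
░░▓▓▓▓▓▓▓▓▓▓▓▓░░░░░░░░░░░░▓▓
░░▓▓▓▓▓▓▓▓▓▓▓▓░░░░░░░░░░░░▓▓
░░▓▓▓▓▓▓▓▓▓▓▓▓░░░░░░░░░░░░▓▓
░░▓▓▓▓▓▓▓▓▓▓▓▓░░░░░░░░░░░░▓▓
░░▓▓▓▓▓▓▓▓▓▓▓▓░░░░░░░░░░░░▓▓
░░▓▓▓▓▓▓▓▓▓▓▓▓░░░░░░░░░░░░▓▓
░░▓▓▓▓▓▓▓▓▓▓▓▓░░░░░░░░░░░░▓▓
░░▓▓▓▓▓▓▓▓▓▓▓▓░░░░░░░░░░░░▓▓
░░▓▓▓▓▓▓▓▓▓▓▓▓░░░░░░░░░░░░▓▓
░░▓▓▓▓▓▓▓▓▓▓▓▓░░░░░░░░░░░░▓▓
░░▓▓▓▓▓▓▓▓▓▓▓▓░░░░░░░░░░░░▓▓
▓▓░░░░░░░░░░░░▓▓▓▓▓▓▓▓▓▓▓▓░░
▓▓░░░░░░░░░░░░▓▓▓▓▓▓▓▓▓▓▓▓░░
▓▓░░░░░░░░░░░░▓▓▓▓▓▓▓▓▓▓▓▓░░
▓▓░░░░░░░░░░░░▓▓▓▓▓▓▓▓▓▓▓▓░░
▓▓░░░░░░░░░░░░▓▓▓▓▓▓▓▓▓▓▓▓░░
▓▓░░░░░░░░░░░░▓▓▓▓▓▓▓▓▓▓▓▓░░
▓▓░░░░░░░░░░░░▓▓▓▓▓▓▓▓▓▓▓▓░░
▓▓░░░░░░░░░░░░▓▓▓▓▓▓▓▓▓▓▓▓░░
▓▓░░░░░░░░░░░░▓▓▓▓▓▓▓▓▓▓▓▓░░
▓▓░░░░░░░░░░░░▓▓▓▓▓▓▓▓▓▓▓▓░░
▓▓░░░░░░░░░░░░▓▓▓▓▓▓▓▓▓▓▓▓░░
▓▓░░░░░░░░░░░░▓▓▓▓▓▓▓▓▓▓▓▓░░
░░▓▓▓▓▓▓▓▓▓▓▓▓░░░░░░░░░░░░▓▓


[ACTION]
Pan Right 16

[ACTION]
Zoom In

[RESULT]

▓▓▓▓▓▓▓▓▓▓░░░░░░░░░░░░░░░░░░
▓▓▓▓▓▓▓▓▓▓░░░░░░░░░░░░░░░░░░
▓▓▓▓▓▓▓▓▓▓░░░░░░░░░░░░░░░░░░
▓▓▓▓▓▓▓▓▓▓░░░░░░░░░░░░░░░░░░
▓▓▓▓▓▓▓▓▓▓░░░░░░░░░░░░░░░░░░
▓▓▓▓▓▓▓▓▓▓░░░░░░░░░░░░░░░░░░
▓▓▓▓▓▓▓▓▓▓░░░░░░░░░░░░░░░░░░
▓▓▓▓▓▓▓▓▓▓░░░░░░░░░░░░░░░░░░
▓▓▓▓▓▓▓▓▓▓░░░░░░░░░░░░░░░░░░
▓▓▓▓▓▓▓▓▓▓░░░░░░░░░░░░░░░░░░
▓▓▓▓▓▓▓▓▓▓░░░░░░░░░░░░░░░░░░
▓▓▓▓▓▓▓▓▓▓░░░░░░░░░░░░░░░░░░
▓▓▓▓▓▓▓▓▓▓░░░░░░░░░░░░░░░░░░
▓▓▓▓▓▓▓▓▓▓░░░░░░░░░░░░░░░░░░
▓▓▓▓▓▓▓▓▓▓░░░░░░░░░░░░░░░░░░
▓▓▓▓▓▓▓▓▓▓░░░░░░░░░░░░░░░░░░
▓▓▓▓▓▓▓▓▓▓░░░░░░░░░░░░░░░░░░
▓▓▓▓▓▓▓▓▓▓░░░░░░░░░░░░░░░░░░
░░░░░░░░░░▓▓▓▓▓▓▓▓▓▓▓▓▓▓▓▓▓▓
░░░░░░░░░░▓▓▓▓▓▓▓▓▓▓▓▓▓▓▓▓▓▓
░░░░░░░░░░▓▓▓▓▓▓▓▓▓▓▓▓▓▓▓▓▓▓
░░░░░░░░░░▓▓▓▓▓▓▓▓▓▓▓▓▓▓▓▓▓▓
░░░░░░░░░░▓▓▓▓▓▓▓▓▓▓▓▓▓▓▓▓▓▓
░░░░░░░░░░▓▓▓▓▓▓▓▓▓▓▓▓▓▓▓▓▓▓
░░░░░░░░░░▓▓▓▓▓▓▓▓▓▓▓▓▓▓▓▓▓▓


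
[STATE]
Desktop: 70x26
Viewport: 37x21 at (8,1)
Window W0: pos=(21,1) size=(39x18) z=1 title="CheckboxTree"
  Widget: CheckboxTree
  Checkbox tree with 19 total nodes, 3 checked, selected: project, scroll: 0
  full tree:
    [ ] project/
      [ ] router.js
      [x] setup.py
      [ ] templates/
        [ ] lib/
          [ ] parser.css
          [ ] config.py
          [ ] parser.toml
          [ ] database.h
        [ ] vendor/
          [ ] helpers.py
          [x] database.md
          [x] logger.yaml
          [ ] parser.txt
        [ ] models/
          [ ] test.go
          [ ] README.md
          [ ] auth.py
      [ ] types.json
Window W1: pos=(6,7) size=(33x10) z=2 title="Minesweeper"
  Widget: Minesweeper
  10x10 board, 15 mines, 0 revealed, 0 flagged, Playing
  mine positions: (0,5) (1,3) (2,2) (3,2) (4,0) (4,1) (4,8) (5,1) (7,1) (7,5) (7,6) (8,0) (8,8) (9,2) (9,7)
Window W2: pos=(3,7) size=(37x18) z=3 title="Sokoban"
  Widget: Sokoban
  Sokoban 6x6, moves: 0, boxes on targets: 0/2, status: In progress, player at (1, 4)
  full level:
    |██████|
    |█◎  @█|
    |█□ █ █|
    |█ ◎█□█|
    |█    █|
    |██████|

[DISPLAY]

             ┏━━━━━━━━━━━━━━━━━━━━━━━
             ┃ CheckboxTree          
             ┠───────────────────────
             ┃>[-] project/          
             ┃   [ ] router.js       
             ┃   [x] setup.py        
━━━━━━━━━━━━━━━━━━━━━━━━━━━━━━━┓     
oban                           ┃     
───────────────────────────────┨css  
██                             ┃py   
@█                             ┃toml 
 █                             ┃e.h  
□█                             ┃     
 █                             ┃.py  
██                             ┃e.md 
s: 0  0/2                      ┃yaml 
                               ┃txt  
                               ┃━━━━━
                               ┃     
                               ┃     
                               ┃     


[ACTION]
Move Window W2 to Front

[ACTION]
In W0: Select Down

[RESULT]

             ┏━━━━━━━━━━━━━━━━━━━━━━━
             ┃ CheckboxTree          
             ┠───────────────────────
             ┃ [-] project/          
             ┃>  [ ] router.js       
             ┃   [x] setup.py        
━━━━━━━━━━━━━━━━━━━━━━━━━━━━━━━┓     
oban                           ┃     
───────────────────────────────┨css  
██                             ┃py   
@█                             ┃toml 
 █                             ┃e.h  
□█                             ┃     
 █                             ┃.py  
██                             ┃e.md 
s: 0  0/2                      ┃yaml 
                               ┃txt  
                               ┃━━━━━
                               ┃     
                               ┃     
                               ┃     


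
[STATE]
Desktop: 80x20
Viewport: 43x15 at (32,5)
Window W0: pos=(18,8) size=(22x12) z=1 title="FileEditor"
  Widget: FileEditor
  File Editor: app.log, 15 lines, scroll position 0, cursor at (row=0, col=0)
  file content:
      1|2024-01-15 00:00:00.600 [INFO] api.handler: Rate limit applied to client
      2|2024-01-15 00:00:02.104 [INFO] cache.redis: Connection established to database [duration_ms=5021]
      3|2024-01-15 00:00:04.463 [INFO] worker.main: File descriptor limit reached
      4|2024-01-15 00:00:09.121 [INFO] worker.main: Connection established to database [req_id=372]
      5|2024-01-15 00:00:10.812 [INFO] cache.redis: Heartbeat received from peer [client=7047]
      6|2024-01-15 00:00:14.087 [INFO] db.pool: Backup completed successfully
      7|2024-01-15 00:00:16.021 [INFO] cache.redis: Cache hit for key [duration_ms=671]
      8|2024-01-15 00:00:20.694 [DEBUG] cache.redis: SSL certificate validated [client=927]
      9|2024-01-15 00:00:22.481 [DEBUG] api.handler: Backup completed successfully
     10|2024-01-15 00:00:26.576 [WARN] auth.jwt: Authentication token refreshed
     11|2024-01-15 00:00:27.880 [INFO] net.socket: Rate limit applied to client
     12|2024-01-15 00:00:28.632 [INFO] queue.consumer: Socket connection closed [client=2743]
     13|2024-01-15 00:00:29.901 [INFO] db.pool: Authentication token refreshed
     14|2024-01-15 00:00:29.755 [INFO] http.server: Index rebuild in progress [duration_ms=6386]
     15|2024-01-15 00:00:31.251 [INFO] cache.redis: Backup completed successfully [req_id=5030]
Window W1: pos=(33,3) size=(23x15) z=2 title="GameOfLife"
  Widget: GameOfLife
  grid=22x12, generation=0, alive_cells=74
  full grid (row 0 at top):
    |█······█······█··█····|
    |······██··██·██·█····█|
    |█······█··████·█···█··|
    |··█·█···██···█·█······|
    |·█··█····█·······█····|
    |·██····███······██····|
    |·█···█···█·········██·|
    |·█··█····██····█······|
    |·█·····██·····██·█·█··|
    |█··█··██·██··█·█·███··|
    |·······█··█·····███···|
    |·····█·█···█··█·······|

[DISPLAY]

 ┠─────────────────────┨                   
 ┃Gen: 0               ┃                   
 ┃······██··██·██·█····┃                   
━┃█······█··████·█···█·┃                   
 ┃··█·█···██···█·█·····┃                   
─┃·█··█····█·······█···┃                   
:┃·██····███······██···┃                   
:┃·█···█···█·········██┃                   
:┃·█··█····██····█·····┃                   
:┃·█·····██·····██·█·█·┃                   
:┃█··█··██·██··█·█·███·┃                   
:┃·······█··█·····███··┃                   
:┗━━━━━━━━━━━━━━━━━━━━━┛                   
:00:20▼┃                                   
━━━━━━━┛                                   


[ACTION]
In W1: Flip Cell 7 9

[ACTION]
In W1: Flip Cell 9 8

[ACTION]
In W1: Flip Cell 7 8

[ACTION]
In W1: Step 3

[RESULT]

 ┠─────────────────────┨                   
 ┃Gen: 3               ┃                   
 ┃·····██··█····█··█···┃                   
━┃·····██·█·█··········┃                   
 ┃·······█·███···█··█··┃                   
─┃·······█···█···█··█··┃                   
:┃········██·█·····█···┃                   
:┃······█····█·····██··┃                   
:┃······█··██·······██·┃                   
:┃·█····█··············┃                   
:┃·█·······█·█···█████·┃                   
:┃·········███··█·██·█·┃                   
:┗━━━━━━━━━━━━━━━━━━━━━┛                   
:00:20▼┃                                   
━━━━━━━┛                                   


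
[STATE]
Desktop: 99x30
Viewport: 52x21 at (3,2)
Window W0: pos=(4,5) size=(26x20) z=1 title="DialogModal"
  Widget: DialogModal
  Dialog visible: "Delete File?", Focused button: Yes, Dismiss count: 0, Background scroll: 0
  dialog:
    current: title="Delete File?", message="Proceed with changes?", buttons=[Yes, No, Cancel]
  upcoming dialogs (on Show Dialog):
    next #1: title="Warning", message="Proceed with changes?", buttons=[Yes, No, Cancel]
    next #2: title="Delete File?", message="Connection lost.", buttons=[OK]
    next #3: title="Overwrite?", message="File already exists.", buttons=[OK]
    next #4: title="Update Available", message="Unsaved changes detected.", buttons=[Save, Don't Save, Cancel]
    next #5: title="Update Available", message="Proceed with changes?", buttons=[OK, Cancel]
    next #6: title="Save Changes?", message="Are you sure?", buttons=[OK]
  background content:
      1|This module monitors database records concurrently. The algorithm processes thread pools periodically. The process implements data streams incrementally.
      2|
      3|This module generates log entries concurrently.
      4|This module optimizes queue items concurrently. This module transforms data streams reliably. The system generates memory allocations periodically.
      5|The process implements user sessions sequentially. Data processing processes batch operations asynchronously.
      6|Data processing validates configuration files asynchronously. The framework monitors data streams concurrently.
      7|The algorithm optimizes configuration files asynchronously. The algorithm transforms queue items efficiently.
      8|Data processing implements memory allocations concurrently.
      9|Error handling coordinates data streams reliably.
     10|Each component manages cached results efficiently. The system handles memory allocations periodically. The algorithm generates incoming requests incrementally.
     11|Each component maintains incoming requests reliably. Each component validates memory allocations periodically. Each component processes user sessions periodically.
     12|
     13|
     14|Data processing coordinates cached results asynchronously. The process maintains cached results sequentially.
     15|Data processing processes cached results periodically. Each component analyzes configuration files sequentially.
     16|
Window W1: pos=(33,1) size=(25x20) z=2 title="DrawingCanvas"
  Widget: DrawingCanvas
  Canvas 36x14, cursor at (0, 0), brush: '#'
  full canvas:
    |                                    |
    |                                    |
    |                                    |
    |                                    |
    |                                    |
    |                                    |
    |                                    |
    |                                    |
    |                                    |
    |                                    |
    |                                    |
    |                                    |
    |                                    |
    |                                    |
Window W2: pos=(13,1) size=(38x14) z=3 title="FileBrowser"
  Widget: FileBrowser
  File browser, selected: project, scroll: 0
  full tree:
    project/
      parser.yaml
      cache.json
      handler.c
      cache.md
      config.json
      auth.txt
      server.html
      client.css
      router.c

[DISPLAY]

          ┃ FileBrowser                        ┃    
          ┠────────────────────────────────────┨────
          ┃> [-] project/                      ┃    
 ┏━━━━━━━━┃    parser.yaml                     ┃    
 ┃ DialogM┃    cache.json                      ┃    
 ┠────────┃    handler.c                       ┃    
 ┃This mod┃    cache.md                        ┃    
 ┃        ┃    config.json                     ┃    
 ┃This mod┃    auth.txt                        ┃    
 ┃This mod┃    server.html                     ┃    
 ┃The proc┃    client.css                      ┃    
 ┃Da┌─────┃    router.c                        ┃    
 ┃Th│   De┗━━━━━━━━━━━━━━━━━━━━━━━━━━━━━━━━━━━━┛    
 ┃Da│Proceed with chang│en┃   ┃                     
 ┃Er│[Yes]  No   Cancel│at┃   ┃                     
 ┃Ea└──────────────────┘ c┃   ┃                     
 ┃Each component maintains┃   ┃                     
 ┃                        ┃   ┃                     
 ┃                        ┃   ┗━━━━━━━━━━━━━━━━━━━━━
 ┃Data processing coordina┃                         
 ┃Data processing processe┃                         


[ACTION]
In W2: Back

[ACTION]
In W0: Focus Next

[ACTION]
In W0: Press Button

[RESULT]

          ┃ FileBrowser                        ┃    
          ┠────────────────────────────────────┨────
          ┃> [-] project/                      ┃    
 ┏━━━━━━━━┃    parser.yaml                     ┃    
 ┃ DialogM┃    cache.json                      ┃    
 ┠────────┃    handler.c                       ┃    
 ┃This mod┃    cache.md                        ┃    
 ┃        ┃    config.json                     ┃    
 ┃This mod┃    auth.txt                        ┃    
 ┃This mod┃    server.html                     ┃    
 ┃The proc┃    client.css                      ┃    
 ┃Data pro┃    router.c                        ┃    
 ┃The algo┗━━━━━━━━━━━━━━━━━━━━━━━━━━━━━━━━━━━━┛    
 ┃Data processing implemen┃   ┃                     
 ┃Error handling coordinat┃   ┃                     
 ┃Each component manages c┃   ┃                     
 ┃Each component maintains┃   ┃                     
 ┃                        ┃   ┃                     
 ┃                        ┃   ┗━━━━━━━━━━━━━━━━━━━━━
 ┃Data processing coordina┃                         
 ┃Data processing processe┃                         
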